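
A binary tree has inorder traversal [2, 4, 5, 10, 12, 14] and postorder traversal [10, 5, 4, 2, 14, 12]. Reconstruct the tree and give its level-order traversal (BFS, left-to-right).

Inorder:   [2, 4, 5, 10, 12, 14]
Postorder: [10, 5, 4, 2, 14, 12]
Algorithm: postorder visits root last, so walk postorder right-to-left;
each value is the root of the current inorder slice — split it at that
value, recurse on the right subtree first, then the left.
Recursive splits:
  root=12; inorder splits into left=[2, 4, 5, 10], right=[14]
  root=14; inorder splits into left=[], right=[]
  root=2; inorder splits into left=[], right=[4, 5, 10]
  root=4; inorder splits into left=[], right=[5, 10]
  root=5; inorder splits into left=[], right=[10]
  root=10; inorder splits into left=[], right=[]
Reconstructed level-order: [12, 2, 14, 4, 5, 10]


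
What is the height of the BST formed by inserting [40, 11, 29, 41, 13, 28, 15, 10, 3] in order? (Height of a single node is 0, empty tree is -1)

Insertion order: [40, 11, 29, 41, 13, 28, 15, 10, 3]
Tree (level-order array): [40, 11, 41, 10, 29, None, None, 3, None, 13, None, None, None, None, 28, 15]
Compute height bottom-up (empty subtree = -1):
  height(3) = 1 + max(-1, -1) = 0
  height(10) = 1 + max(0, -1) = 1
  height(15) = 1 + max(-1, -1) = 0
  height(28) = 1 + max(0, -1) = 1
  height(13) = 1 + max(-1, 1) = 2
  height(29) = 1 + max(2, -1) = 3
  height(11) = 1 + max(1, 3) = 4
  height(41) = 1 + max(-1, -1) = 0
  height(40) = 1 + max(4, 0) = 5
Height = 5


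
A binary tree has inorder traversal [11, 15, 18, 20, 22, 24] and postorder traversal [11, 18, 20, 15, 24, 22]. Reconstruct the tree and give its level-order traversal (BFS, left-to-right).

Inorder:   [11, 15, 18, 20, 22, 24]
Postorder: [11, 18, 20, 15, 24, 22]
Algorithm: postorder visits root last, so walk postorder right-to-left;
each value is the root of the current inorder slice — split it at that
value, recurse on the right subtree first, then the left.
Recursive splits:
  root=22; inorder splits into left=[11, 15, 18, 20], right=[24]
  root=24; inorder splits into left=[], right=[]
  root=15; inorder splits into left=[11], right=[18, 20]
  root=20; inorder splits into left=[18], right=[]
  root=18; inorder splits into left=[], right=[]
  root=11; inorder splits into left=[], right=[]
Reconstructed level-order: [22, 15, 24, 11, 20, 18]


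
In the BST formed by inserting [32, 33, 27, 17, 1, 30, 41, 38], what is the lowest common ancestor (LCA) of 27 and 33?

Tree insertion order: [32, 33, 27, 17, 1, 30, 41, 38]
Tree (level-order array): [32, 27, 33, 17, 30, None, 41, 1, None, None, None, 38]
In a BST, the LCA of p=27, q=33 is the first node v on the
root-to-leaf path with p <= v <= q (go left if both < v, right if both > v).
Walk from root:
  at 32: 27 <= 32 <= 33, this is the LCA
LCA = 32


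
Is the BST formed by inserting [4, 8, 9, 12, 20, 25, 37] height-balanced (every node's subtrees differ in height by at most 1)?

Tree (level-order array): [4, None, 8, None, 9, None, 12, None, 20, None, 25, None, 37]
Definition: a tree is height-balanced if, at every node, |h(left) - h(right)| <= 1 (empty subtree has height -1).
Bottom-up per-node check:
  node 37: h_left=-1, h_right=-1, diff=0 [OK], height=0
  node 25: h_left=-1, h_right=0, diff=1 [OK], height=1
  node 20: h_left=-1, h_right=1, diff=2 [FAIL (|-1-1|=2 > 1)], height=2
  node 12: h_left=-1, h_right=2, diff=3 [FAIL (|-1-2|=3 > 1)], height=3
  node 9: h_left=-1, h_right=3, diff=4 [FAIL (|-1-3|=4 > 1)], height=4
  node 8: h_left=-1, h_right=4, diff=5 [FAIL (|-1-4|=5 > 1)], height=5
  node 4: h_left=-1, h_right=5, diff=6 [FAIL (|-1-5|=6 > 1)], height=6
Node 20 violates the condition: |-1 - 1| = 2 > 1.
Result: Not balanced


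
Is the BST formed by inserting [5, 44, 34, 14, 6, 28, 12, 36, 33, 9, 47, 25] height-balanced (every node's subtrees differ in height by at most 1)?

Tree (level-order array): [5, None, 44, 34, 47, 14, 36, None, None, 6, 28, None, None, None, 12, 25, 33, 9]
Definition: a tree is height-balanced if, at every node, |h(left) - h(right)| <= 1 (empty subtree has height -1).
Bottom-up per-node check:
  node 9: h_left=-1, h_right=-1, diff=0 [OK], height=0
  node 12: h_left=0, h_right=-1, diff=1 [OK], height=1
  node 6: h_left=-1, h_right=1, diff=2 [FAIL (|-1-1|=2 > 1)], height=2
  node 25: h_left=-1, h_right=-1, diff=0 [OK], height=0
  node 33: h_left=-1, h_right=-1, diff=0 [OK], height=0
  node 28: h_left=0, h_right=0, diff=0 [OK], height=1
  node 14: h_left=2, h_right=1, diff=1 [OK], height=3
  node 36: h_left=-1, h_right=-1, diff=0 [OK], height=0
  node 34: h_left=3, h_right=0, diff=3 [FAIL (|3-0|=3 > 1)], height=4
  node 47: h_left=-1, h_right=-1, diff=0 [OK], height=0
  node 44: h_left=4, h_right=0, diff=4 [FAIL (|4-0|=4 > 1)], height=5
  node 5: h_left=-1, h_right=5, diff=6 [FAIL (|-1-5|=6 > 1)], height=6
Node 6 violates the condition: |-1 - 1| = 2 > 1.
Result: Not balanced


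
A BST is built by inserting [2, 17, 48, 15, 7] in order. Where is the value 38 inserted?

Starting tree (level order): [2, None, 17, 15, 48, 7]
Insertion path: 2 -> 17 -> 48
Result: insert 38 as left child of 48
Final tree (level order): [2, None, 17, 15, 48, 7, None, 38]


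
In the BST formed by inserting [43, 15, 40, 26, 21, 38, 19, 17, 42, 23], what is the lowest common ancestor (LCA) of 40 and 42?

Tree insertion order: [43, 15, 40, 26, 21, 38, 19, 17, 42, 23]
Tree (level-order array): [43, 15, None, None, 40, 26, 42, 21, 38, None, None, 19, 23, None, None, 17]
In a BST, the LCA of p=40, q=42 is the first node v on the
root-to-leaf path with p <= v <= q (go left if both < v, right if both > v).
Walk from root:
  at 43: both 40 and 42 < 43, go left
  at 15: both 40 and 42 > 15, go right
  at 40: 40 <= 40 <= 42, this is the LCA
LCA = 40


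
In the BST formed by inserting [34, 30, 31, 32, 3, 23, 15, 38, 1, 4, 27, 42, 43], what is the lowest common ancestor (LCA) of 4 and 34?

Tree insertion order: [34, 30, 31, 32, 3, 23, 15, 38, 1, 4, 27, 42, 43]
Tree (level-order array): [34, 30, 38, 3, 31, None, 42, 1, 23, None, 32, None, 43, None, None, 15, 27, None, None, None, None, 4]
In a BST, the LCA of p=4, q=34 is the first node v on the
root-to-leaf path with p <= v <= q (go left if both < v, right if both > v).
Walk from root:
  at 34: 4 <= 34 <= 34, this is the LCA
LCA = 34


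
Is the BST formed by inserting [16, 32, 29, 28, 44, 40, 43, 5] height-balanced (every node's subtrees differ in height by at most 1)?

Tree (level-order array): [16, 5, 32, None, None, 29, 44, 28, None, 40, None, None, None, None, 43]
Definition: a tree is height-balanced if, at every node, |h(left) - h(right)| <= 1 (empty subtree has height -1).
Bottom-up per-node check:
  node 5: h_left=-1, h_right=-1, diff=0 [OK], height=0
  node 28: h_left=-1, h_right=-1, diff=0 [OK], height=0
  node 29: h_left=0, h_right=-1, diff=1 [OK], height=1
  node 43: h_left=-1, h_right=-1, diff=0 [OK], height=0
  node 40: h_left=-1, h_right=0, diff=1 [OK], height=1
  node 44: h_left=1, h_right=-1, diff=2 [FAIL (|1--1|=2 > 1)], height=2
  node 32: h_left=1, h_right=2, diff=1 [OK], height=3
  node 16: h_left=0, h_right=3, diff=3 [FAIL (|0-3|=3 > 1)], height=4
Node 44 violates the condition: |1 - -1| = 2 > 1.
Result: Not balanced


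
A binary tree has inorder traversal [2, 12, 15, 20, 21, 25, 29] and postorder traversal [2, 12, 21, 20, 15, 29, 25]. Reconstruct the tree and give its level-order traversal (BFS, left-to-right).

Inorder:   [2, 12, 15, 20, 21, 25, 29]
Postorder: [2, 12, 21, 20, 15, 29, 25]
Algorithm: postorder visits root last, so walk postorder right-to-left;
each value is the root of the current inorder slice — split it at that
value, recurse on the right subtree first, then the left.
Recursive splits:
  root=25; inorder splits into left=[2, 12, 15, 20, 21], right=[29]
  root=29; inorder splits into left=[], right=[]
  root=15; inorder splits into left=[2, 12], right=[20, 21]
  root=20; inorder splits into left=[], right=[21]
  root=21; inorder splits into left=[], right=[]
  root=12; inorder splits into left=[2], right=[]
  root=2; inorder splits into left=[], right=[]
Reconstructed level-order: [25, 15, 29, 12, 20, 2, 21]


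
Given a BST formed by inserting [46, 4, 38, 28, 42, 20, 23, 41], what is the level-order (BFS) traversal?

Tree insertion order: [46, 4, 38, 28, 42, 20, 23, 41]
Tree (level-order array): [46, 4, None, None, 38, 28, 42, 20, None, 41, None, None, 23]
BFS from the root, enqueuing left then right child of each popped node:
  queue [46] -> pop 46, enqueue [4], visited so far: [46]
  queue [4] -> pop 4, enqueue [38], visited so far: [46, 4]
  queue [38] -> pop 38, enqueue [28, 42], visited so far: [46, 4, 38]
  queue [28, 42] -> pop 28, enqueue [20], visited so far: [46, 4, 38, 28]
  queue [42, 20] -> pop 42, enqueue [41], visited so far: [46, 4, 38, 28, 42]
  queue [20, 41] -> pop 20, enqueue [23], visited so far: [46, 4, 38, 28, 42, 20]
  queue [41, 23] -> pop 41, enqueue [none], visited so far: [46, 4, 38, 28, 42, 20, 41]
  queue [23] -> pop 23, enqueue [none], visited so far: [46, 4, 38, 28, 42, 20, 41, 23]
Result: [46, 4, 38, 28, 42, 20, 41, 23]


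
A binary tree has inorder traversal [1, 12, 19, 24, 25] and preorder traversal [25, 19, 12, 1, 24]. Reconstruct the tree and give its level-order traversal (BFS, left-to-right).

Inorder:  [1, 12, 19, 24, 25]
Preorder: [25, 19, 12, 1, 24]
Algorithm: preorder visits root first, so consume preorder in order;
for each root, split the current inorder slice at that value into
left-subtree inorder and right-subtree inorder, then recurse.
Recursive splits:
  root=25; inorder splits into left=[1, 12, 19, 24], right=[]
  root=19; inorder splits into left=[1, 12], right=[24]
  root=12; inorder splits into left=[1], right=[]
  root=1; inorder splits into left=[], right=[]
  root=24; inorder splits into left=[], right=[]
Reconstructed level-order: [25, 19, 12, 24, 1]


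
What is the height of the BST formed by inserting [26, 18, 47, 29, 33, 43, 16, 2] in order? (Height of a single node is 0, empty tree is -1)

Insertion order: [26, 18, 47, 29, 33, 43, 16, 2]
Tree (level-order array): [26, 18, 47, 16, None, 29, None, 2, None, None, 33, None, None, None, 43]
Compute height bottom-up (empty subtree = -1):
  height(2) = 1 + max(-1, -1) = 0
  height(16) = 1 + max(0, -1) = 1
  height(18) = 1 + max(1, -1) = 2
  height(43) = 1 + max(-1, -1) = 0
  height(33) = 1 + max(-1, 0) = 1
  height(29) = 1 + max(-1, 1) = 2
  height(47) = 1 + max(2, -1) = 3
  height(26) = 1 + max(2, 3) = 4
Height = 4


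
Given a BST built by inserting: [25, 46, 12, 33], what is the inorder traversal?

Tree insertion order: [25, 46, 12, 33]
Tree (level-order array): [25, 12, 46, None, None, 33]
Inorder traversal: [12, 25, 33, 46]


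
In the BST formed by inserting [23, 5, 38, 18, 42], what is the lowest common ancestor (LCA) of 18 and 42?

Tree insertion order: [23, 5, 38, 18, 42]
Tree (level-order array): [23, 5, 38, None, 18, None, 42]
In a BST, the LCA of p=18, q=42 is the first node v on the
root-to-leaf path with p <= v <= q (go left if both < v, right if both > v).
Walk from root:
  at 23: 18 <= 23 <= 42, this is the LCA
LCA = 23


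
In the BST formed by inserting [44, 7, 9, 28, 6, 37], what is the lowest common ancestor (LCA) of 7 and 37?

Tree insertion order: [44, 7, 9, 28, 6, 37]
Tree (level-order array): [44, 7, None, 6, 9, None, None, None, 28, None, 37]
In a BST, the LCA of p=7, q=37 is the first node v on the
root-to-leaf path with p <= v <= q (go left if both < v, right if both > v).
Walk from root:
  at 44: both 7 and 37 < 44, go left
  at 7: 7 <= 7 <= 37, this is the LCA
LCA = 7


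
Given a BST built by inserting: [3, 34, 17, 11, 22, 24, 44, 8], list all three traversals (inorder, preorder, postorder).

Tree insertion order: [3, 34, 17, 11, 22, 24, 44, 8]
Tree (level-order array): [3, None, 34, 17, 44, 11, 22, None, None, 8, None, None, 24]
Inorder (L, root, R): [3, 8, 11, 17, 22, 24, 34, 44]
Preorder (root, L, R): [3, 34, 17, 11, 8, 22, 24, 44]
Postorder (L, R, root): [8, 11, 24, 22, 17, 44, 34, 3]


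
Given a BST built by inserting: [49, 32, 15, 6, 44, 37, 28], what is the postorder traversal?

Tree insertion order: [49, 32, 15, 6, 44, 37, 28]
Tree (level-order array): [49, 32, None, 15, 44, 6, 28, 37]
Postorder traversal: [6, 28, 15, 37, 44, 32, 49]


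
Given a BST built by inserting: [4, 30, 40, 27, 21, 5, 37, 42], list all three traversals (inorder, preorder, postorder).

Tree insertion order: [4, 30, 40, 27, 21, 5, 37, 42]
Tree (level-order array): [4, None, 30, 27, 40, 21, None, 37, 42, 5]
Inorder (L, root, R): [4, 5, 21, 27, 30, 37, 40, 42]
Preorder (root, L, R): [4, 30, 27, 21, 5, 40, 37, 42]
Postorder (L, R, root): [5, 21, 27, 37, 42, 40, 30, 4]


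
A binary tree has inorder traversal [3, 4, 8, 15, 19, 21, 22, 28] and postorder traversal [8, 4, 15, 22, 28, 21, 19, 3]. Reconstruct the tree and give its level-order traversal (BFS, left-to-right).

Inorder:   [3, 4, 8, 15, 19, 21, 22, 28]
Postorder: [8, 4, 15, 22, 28, 21, 19, 3]
Algorithm: postorder visits root last, so walk postorder right-to-left;
each value is the root of the current inorder slice — split it at that
value, recurse on the right subtree first, then the left.
Recursive splits:
  root=3; inorder splits into left=[], right=[4, 8, 15, 19, 21, 22, 28]
  root=19; inorder splits into left=[4, 8, 15], right=[21, 22, 28]
  root=21; inorder splits into left=[], right=[22, 28]
  root=28; inorder splits into left=[22], right=[]
  root=22; inorder splits into left=[], right=[]
  root=15; inorder splits into left=[4, 8], right=[]
  root=4; inorder splits into left=[], right=[8]
  root=8; inorder splits into left=[], right=[]
Reconstructed level-order: [3, 19, 15, 21, 4, 28, 8, 22]


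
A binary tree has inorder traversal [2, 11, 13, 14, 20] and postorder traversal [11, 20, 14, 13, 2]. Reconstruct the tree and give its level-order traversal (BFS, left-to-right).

Inorder:   [2, 11, 13, 14, 20]
Postorder: [11, 20, 14, 13, 2]
Algorithm: postorder visits root last, so walk postorder right-to-left;
each value is the root of the current inorder slice — split it at that
value, recurse on the right subtree first, then the left.
Recursive splits:
  root=2; inorder splits into left=[], right=[11, 13, 14, 20]
  root=13; inorder splits into left=[11], right=[14, 20]
  root=14; inorder splits into left=[], right=[20]
  root=20; inorder splits into left=[], right=[]
  root=11; inorder splits into left=[], right=[]
Reconstructed level-order: [2, 13, 11, 14, 20]


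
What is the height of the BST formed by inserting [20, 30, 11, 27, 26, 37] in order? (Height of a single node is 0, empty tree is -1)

Insertion order: [20, 30, 11, 27, 26, 37]
Tree (level-order array): [20, 11, 30, None, None, 27, 37, 26]
Compute height bottom-up (empty subtree = -1):
  height(11) = 1 + max(-1, -1) = 0
  height(26) = 1 + max(-1, -1) = 0
  height(27) = 1 + max(0, -1) = 1
  height(37) = 1 + max(-1, -1) = 0
  height(30) = 1 + max(1, 0) = 2
  height(20) = 1 + max(0, 2) = 3
Height = 3


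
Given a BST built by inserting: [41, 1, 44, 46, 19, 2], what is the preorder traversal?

Tree insertion order: [41, 1, 44, 46, 19, 2]
Tree (level-order array): [41, 1, 44, None, 19, None, 46, 2]
Preorder traversal: [41, 1, 19, 2, 44, 46]


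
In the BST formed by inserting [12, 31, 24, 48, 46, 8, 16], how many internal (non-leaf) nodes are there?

Tree built from: [12, 31, 24, 48, 46, 8, 16]
Tree (level-order array): [12, 8, 31, None, None, 24, 48, 16, None, 46]
Rule: An internal node has at least one child.
Per-node child counts:
  node 12: 2 child(ren)
  node 8: 0 child(ren)
  node 31: 2 child(ren)
  node 24: 1 child(ren)
  node 16: 0 child(ren)
  node 48: 1 child(ren)
  node 46: 0 child(ren)
Matching nodes: [12, 31, 24, 48]
Count of internal (non-leaf) nodes: 4


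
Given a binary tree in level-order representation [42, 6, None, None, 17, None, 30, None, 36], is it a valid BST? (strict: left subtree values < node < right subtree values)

Level-order array: [42, 6, None, None, 17, None, 30, None, 36]
Validate using subtree bounds (lo, hi): at each node, require lo < value < hi,
then recurse left with hi=value and right with lo=value.
Preorder trace (stopping at first violation):
  at node 42 with bounds (-inf, +inf): OK
  at node 6 with bounds (-inf, 42): OK
  at node 17 with bounds (6, 42): OK
  at node 30 with bounds (17, 42): OK
  at node 36 with bounds (30, 42): OK
No violation found at any node.
Result: Valid BST


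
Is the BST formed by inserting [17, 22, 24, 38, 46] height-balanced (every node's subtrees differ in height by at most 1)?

Tree (level-order array): [17, None, 22, None, 24, None, 38, None, 46]
Definition: a tree is height-balanced if, at every node, |h(left) - h(right)| <= 1 (empty subtree has height -1).
Bottom-up per-node check:
  node 46: h_left=-1, h_right=-1, diff=0 [OK], height=0
  node 38: h_left=-1, h_right=0, diff=1 [OK], height=1
  node 24: h_left=-1, h_right=1, diff=2 [FAIL (|-1-1|=2 > 1)], height=2
  node 22: h_left=-1, h_right=2, diff=3 [FAIL (|-1-2|=3 > 1)], height=3
  node 17: h_left=-1, h_right=3, diff=4 [FAIL (|-1-3|=4 > 1)], height=4
Node 24 violates the condition: |-1 - 1| = 2 > 1.
Result: Not balanced


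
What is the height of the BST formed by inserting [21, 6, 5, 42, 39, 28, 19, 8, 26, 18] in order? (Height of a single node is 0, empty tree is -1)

Insertion order: [21, 6, 5, 42, 39, 28, 19, 8, 26, 18]
Tree (level-order array): [21, 6, 42, 5, 19, 39, None, None, None, 8, None, 28, None, None, 18, 26]
Compute height bottom-up (empty subtree = -1):
  height(5) = 1 + max(-1, -1) = 0
  height(18) = 1 + max(-1, -1) = 0
  height(8) = 1 + max(-1, 0) = 1
  height(19) = 1 + max(1, -1) = 2
  height(6) = 1 + max(0, 2) = 3
  height(26) = 1 + max(-1, -1) = 0
  height(28) = 1 + max(0, -1) = 1
  height(39) = 1 + max(1, -1) = 2
  height(42) = 1 + max(2, -1) = 3
  height(21) = 1 + max(3, 3) = 4
Height = 4


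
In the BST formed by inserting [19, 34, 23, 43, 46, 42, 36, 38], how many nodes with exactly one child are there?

Tree built from: [19, 34, 23, 43, 46, 42, 36, 38]
Tree (level-order array): [19, None, 34, 23, 43, None, None, 42, 46, 36, None, None, None, None, 38]
Rule: These are nodes with exactly 1 non-null child.
Per-node child counts:
  node 19: 1 child(ren)
  node 34: 2 child(ren)
  node 23: 0 child(ren)
  node 43: 2 child(ren)
  node 42: 1 child(ren)
  node 36: 1 child(ren)
  node 38: 0 child(ren)
  node 46: 0 child(ren)
Matching nodes: [19, 42, 36]
Count of nodes with exactly one child: 3


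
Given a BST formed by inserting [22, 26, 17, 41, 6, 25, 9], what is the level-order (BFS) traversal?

Tree insertion order: [22, 26, 17, 41, 6, 25, 9]
Tree (level-order array): [22, 17, 26, 6, None, 25, 41, None, 9]
BFS from the root, enqueuing left then right child of each popped node:
  queue [22] -> pop 22, enqueue [17, 26], visited so far: [22]
  queue [17, 26] -> pop 17, enqueue [6], visited so far: [22, 17]
  queue [26, 6] -> pop 26, enqueue [25, 41], visited so far: [22, 17, 26]
  queue [6, 25, 41] -> pop 6, enqueue [9], visited so far: [22, 17, 26, 6]
  queue [25, 41, 9] -> pop 25, enqueue [none], visited so far: [22, 17, 26, 6, 25]
  queue [41, 9] -> pop 41, enqueue [none], visited so far: [22, 17, 26, 6, 25, 41]
  queue [9] -> pop 9, enqueue [none], visited so far: [22, 17, 26, 6, 25, 41, 9]
Result: [22, 17, 26, 6, 25, 41, 9]


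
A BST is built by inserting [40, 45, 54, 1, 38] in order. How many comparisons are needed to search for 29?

Search path for 29: 40 -> 1 -> 38
Found: False
Comparisons: 3


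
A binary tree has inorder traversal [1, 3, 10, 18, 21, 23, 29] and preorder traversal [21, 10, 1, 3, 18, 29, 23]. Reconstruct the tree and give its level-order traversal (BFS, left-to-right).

Inorder:  [1, 3, 10, 18, 21, 23, 29]
Preorder: [21, 10, 1, 3, 18, 29, 23]
Algorithm: preorder visits root first, so consume preorder in order;
for each root, split the current inorder slice at that value into
left-subtree inorder and right-subtree inorder, then recurse.
Recursive splits:
  root=21; inorder splits into left=[1, 3, 10, 18], right=[23, 29]
  root=10; inorder splits into left=[1, 3], right=[18]
  root=1; inorder splits into left=[], right=[3]
  root=3; inorder splits into left=[], right=[]
  root=18; inorder splits into left=[], right=[]
  root=29; inorder splits into left=[23], right=[]
  root=23; inorder splits into left=[], right=[]
Reconstructed level-order: [21, 10, 29, 1, 18, 23, 3]


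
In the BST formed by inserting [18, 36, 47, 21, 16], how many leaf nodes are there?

Tree built from: [18, 36, 47, 21, 16]
Tree (level-order array): [18, 16, 36, None, None, 21, 47]
Rule: A leaf has 0 children.
Per-node child counts:
  node 18: 2 child(ren)
  node 16: 0 child(ren)
  node 36: 2 child(ren)
  node 21: 0 child(ren)
  node 47: 0 child(ren)
Matching nodes: [16, 21, 47]
Count of leaf nodes: 3


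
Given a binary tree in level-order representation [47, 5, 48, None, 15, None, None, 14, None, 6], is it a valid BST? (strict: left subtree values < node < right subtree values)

Level-order array: [47, 5, 48, None, 15, None, None, 14, None, 6]
Validate using subtree bounds (lo, hi): at each node, require lo < value < hi,
then recurse left with hi=value and right with lo=value.
Preorder trace (stopping at first violation):
  at node 47 with bounds (-inf, +inf): OK
  at node 5 with bounds (-inf, 47): OK
  at node 15 with bounds (5, 47): OK
  at node 14 with bounds (5, 15): OK
  at node 6 with bounds (5, 14): OK
  at node 48 with bounds (47, +inf): OK
No violation found at any node.
Result: Valid BST


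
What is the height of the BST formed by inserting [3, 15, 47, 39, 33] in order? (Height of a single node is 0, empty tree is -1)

Insertion order: [3, 15, 47, 39, 33]
Tree (level-order array): [3, None, 15, None, 47, 39, None, 33]
Compute height bottom-up (empty subtree = -1):
  height(33) = 1 + max(-1, -1) = 0
  height(39) = 1 + max(0, -1) = 1
  height(47) = 1 + max(1, -1) = 2
  height(15) = 1 + max(-1, 2) = 3
  height(3) = 1 + max(-1, 3) = 4
Height = 4


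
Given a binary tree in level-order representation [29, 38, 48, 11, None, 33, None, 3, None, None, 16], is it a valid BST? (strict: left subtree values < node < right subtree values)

Level-order array: [29, 38, 48, 11, None, 33, None, 3, None, None, 16]
Validate using subtree bounds (lo, hi): at each node, require lo < value < hi,
then recurse left with hi=value and right with lo=value.
Preorder trace (stopping at first violation):
  at node 29 with bounds (-inf, +inf): OK
  at node 38 with bounds (-inf, 29): VIOLATION
Node 38 violates its bound: not (-inf < 38 < 29).
Result: Not a valid BST


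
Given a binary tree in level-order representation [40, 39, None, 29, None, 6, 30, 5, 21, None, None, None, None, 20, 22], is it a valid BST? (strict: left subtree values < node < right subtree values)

Level-order array: [40, 39, None, 29, None, 6, 30, 5, 21, None, None, None, None, 20, 22]
Validate using subtree bounds (lo, hi): at each node, require lo < value < hi,
then recurse left with hi=value and right with lo=value.
Preorder trace (stopping at first violation):
  at node 40 with bounds (-inf, +inf): OK
  at node 39 with bounds (-inf, 40): OK
  at node 29 with bounds (-inf, 39): OK
  at node 6 with bounds (-inf, 29): OK
  at node 5 with bounds (-inf, 6): OK
  at node 21 with bounds (6, 29): OK
  at node 20 with bounds (6, 21): OK
  at node 22 with bounds (21, 29): OK
  at node 30 with bounds (29, 39): OK
No violation found at any node.
Result: Valid BST


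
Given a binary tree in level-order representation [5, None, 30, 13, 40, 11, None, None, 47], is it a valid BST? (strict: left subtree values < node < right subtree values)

Level-order array: [5, None, 30, 13, 40, 11, None, None, 47]
Validate using subtree bounds (lo, hi): at each node, require lo < value < hi,
then recurse left with hi=value and right with lo=value.
Preorder trace (stopping at first violation):
  at node 5 with bounds (-inf, +inf): OK
  at node 30 with bounds (5, +inf): OK
  at node 13 with bounds (5, 30): OK
  at node 11 with bounds (5, 13): OK
  at node 40 with bounds (30, +inf): OK
  at node 47 with bounds (40, +inf): OK
No violation found at any node.
Result: Valid BST


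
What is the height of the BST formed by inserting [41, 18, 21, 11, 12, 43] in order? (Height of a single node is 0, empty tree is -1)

Insertion order: [41, 18, 21, 11, 12, 43]
Tree (level-order array): [41, 18, 43, 11, 21, None, None, None, 12]
Compute height bottom-up (empty subtree = -1):
  height(12) = 1 + max(-1, -1) = 0
  height(11) = 1 + max(-1, 0) = 1
  height(21) = 1 + max(-1, -1) = 0
  height(18) = 1 + max(1, 0) = 2
  height(43) = 1 + max(-1, -1) = 0
  height(41) = 1 + max(2, 0) = 3
Height = 3


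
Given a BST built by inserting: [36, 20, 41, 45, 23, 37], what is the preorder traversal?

Tree insertion order: [36, 20, 41, 45, 23, 37]
Tree (level-order array): [36, 20, 41, None, 23, 37, 45]
Preorder traversal: [36, 20, 23, 41, 37, 45]


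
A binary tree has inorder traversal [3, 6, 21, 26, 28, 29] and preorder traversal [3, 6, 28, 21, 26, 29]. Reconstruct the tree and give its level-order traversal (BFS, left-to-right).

Inorder:  [3, 6, 21, 26, 28, 29]
Preorder: [3, 6, 28, 21, 26, 29]
Algorithm: preorder visits root first, so consume preorder in order;
for each root, split the current inorder slice at that value into
left-subtree inorder and right-subtree inorder, then recurse.
Recursive splits:
  root=3; inorder splits into left=[], right=[6, 21, 26, 28, 29]
  root=6; inorder splits into left=[], right=[21, 26, 28, 29]
  root=28; inorder splits into left=[21, 26], right=[29]
  root=21; inorder splits into left=[], right=[26]
  root=26; inorder splits into left=[], right=[]
  root=29; inorder splits into left=[], right=[]
Reconstructed level-order: [3, 6, 28, 21, 29, 26]


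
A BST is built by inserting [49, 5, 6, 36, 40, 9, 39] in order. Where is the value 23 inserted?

Starting tree (level order): [49, 5, None, None, 6, None, 36, 9, 40, None, None, 39]
Insertion path: 49 -> 5 -> 6 -> 36 -> 9
Result: insert 23 as right child of 9
Final tree (level order): [49, 5, None, None, 6, None, 36, 9, 40, None, 23, 39]


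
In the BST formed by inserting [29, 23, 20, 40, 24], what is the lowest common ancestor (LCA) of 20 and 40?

Tree insertion order: [29, 23, 20, 40, 24]
Tree (level-order array): [29, 23, 40, 20, 24]
In a BST, the LCA of p=20, q=40 is the first node v on the
root-to-leaf path with p <= v <= q (go left if both < v, right if both > v).
Walk from root:
  at 29: 20 <= 29 <= 40, this is the LCA
LCA = 29


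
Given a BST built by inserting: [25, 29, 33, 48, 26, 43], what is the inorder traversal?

Tree insertion order: [25, 29, 33, 48, 26, 43]
Tree (level-order array): [25, None, 29, 26, 33, None, None, None, 48, 43]
Inorder traversal: [25, 26, 29, 33, 43, 48]


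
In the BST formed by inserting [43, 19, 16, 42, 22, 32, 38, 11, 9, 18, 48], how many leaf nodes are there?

Tree built from: [43, 19, 16, 42, 22, 32, 38, 11, 9, 18, 48]
Tree (level-order array): [43, 19, 48, 16, 42, None, None, 11, 18, 22, None, 9, None, None, None, None, 32, None, None, None, 38]
Rule: A leaf has 0 children.
Per-node child counts:
  node 43: 2 child(ren)
  node 19: 2 child(ren)
  node 16: 2 child(ren)
  node 11: 1 child(ren)
  node 9: 0 child(ren)
  node 18: 0 child(ren)
  node 42: 1 child(ren)
  node 22: 1 child(ren)
  node 32: 1 child(ren)
  node 38: 0 child(ren)
  node 48: 0 child(ren)
Matching nodes: [9, 18, 38, 48]
Count of leaf nodes: 4


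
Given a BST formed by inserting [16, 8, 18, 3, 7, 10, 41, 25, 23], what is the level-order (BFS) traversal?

Tree insertion order: [16, 8, 18, 3, 7, 10, 41, 25, 23]
Tree (level-order array): [16, 8, 18, 3, 10, None, 41, None, 7, None, None, 25, None, None, None, 23]
BFS from the root, enqueuing left then right child of each popped node:
  queue [16] -> pop 16, enqueue [8, 18], visited so far: [16]
  queue [8, 18] -> pop 8, enqueue [3, 10], visited so far: [16, 8]
  queue [18, 3, 10] -> pop 18, enqueue [41], visited so far: [16, 8, 18]
  queue [3, 10, 41] -> pop 3, enqueue [7], visited so far: [16, 8, 18, 3]
  queue [10, 41, 7] -> pop 10, enqueue [none], visited so far: [16, 8, 18, 3, 10]
  queue [41, 7] -> pop 41, enqueue [25], visited so far: [16, 8, 18, 3, 10, 41]
  queue [7, 25] -> pop 7, enqueue [none], visited so far: [16, 8, 18, 3, 10, 41, 7]
  queue [25] -> pop 25, enqueue [23], visited so far: [16, 8, 18, 3, 10, 41, 7, 25]
  queue [23] -> pop 23, enqueue [none], visited so far: [16, 8, 18, 3, 10, 41, 7, 25, 23]
Result: [16, 8, 18, 3, 10, 41, 7, 25, 23]


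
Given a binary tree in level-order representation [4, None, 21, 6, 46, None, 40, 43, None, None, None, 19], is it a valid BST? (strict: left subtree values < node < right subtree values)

Level-order array: [4, None, 21, 6, 46, None, 40, 43, None, None, None, 19]
Validate using subtree bounds (lo, hi): at each node, require lo < value < hi,
then recurse left with hi=value and right with lo=value.
Preorder trace (stopping at first violation):
  at node 4 with bounds (-inf, +inf): OK
  at node 21 with bounds (4, +inf): OK
  at node 6 with bounds (4, 21): OK
  at node 40 with bounds (6, 21): VIOLATION
Node 40 violates its bound: not (6 < 40 < 21).
Result: Not a valid BST


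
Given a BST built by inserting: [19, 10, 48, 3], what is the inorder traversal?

Tree insertion order: [19, 10, 48, 3]
Tree (level-order array): [19, 10, 48, 3]
Inorder traversal: [3, 10, 19, 48]


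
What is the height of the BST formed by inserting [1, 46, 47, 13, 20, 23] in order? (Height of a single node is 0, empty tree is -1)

Insertion order: [1, 46, 47, 13, 20, 23]
Tree (level-order array): [1, None, 46, 13, 47, None, 20, None, None, None, 23]
Compute height bottom-up (empty subtree = -1):
  height(23) = 1 + max(-1, -1) = 0
  height(20) = 1 + max(-1, 0) = 1
  height(13) = 1 + max(-1, 1) = 2
  height(47) = 1 + max(-1, -1) = 0
  height(46) = 1 + max(2, 0) = 3
  height(1) = 1 + max(-1, 3) = 4
Height = 4


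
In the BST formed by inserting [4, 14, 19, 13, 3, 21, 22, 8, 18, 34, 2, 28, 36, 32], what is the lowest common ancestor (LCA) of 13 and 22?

Tree insertion order: [4, 14, 19, 13, 3, 21, 22, 8, 18, 34, 2, 28, 36, 32]
Tree (level-order array): [4, 3, 14, 2, None, 13, 19, None, None, 8, None, 18, 21, None, None, None, None, None, 22, None, 34, 28, 36, None, 32]
In a BST, the LCA of p=13, q=22 is the first node v on the
root-to-leaf path with p <= v <= q (go left if both < v, right if both > v).
Walk from root:
  at 4: both 13 and 22 > 4, go right
  at 14: 13 <= 14 <= 22, this is the LCA
LCA = 14


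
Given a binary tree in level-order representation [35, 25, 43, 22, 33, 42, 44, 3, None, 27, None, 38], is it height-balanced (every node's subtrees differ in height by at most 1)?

Tree (level-order array): [35, 25, 43, 22, 33, 42, 44, 3, None, 27, None, 38]
Definition: a tree is height-balanced if, at every node, |h(left) - h(right)| <= 1 (empty subtree has height -1).
Bottom-up per-node check:
  node 3: h_left=-1, h_right=-1, diff=0 [OK], height=0
  node 22: h_left=0, h_right=-1, diff=1 [OK], height=1
  node 27: h_left=-1, h_right=-1, diff=0 [OK], height=0
  node 33: h_left=0, h_right=-1, diff=1 [OK], height=1
  node 25: h_left=1, h_right=1, diff=0 [OK], height=2
  node 38: h_left=-1, h_right=-1, diff=0 [OK], height=0
  node 42: h_left=0, h_right=-1, diff=1 [OK], height=1
  node 44: h_left=-1, h_right=-1, diff=0 [OK], height=0
  node 43: h_left=1, h_right=0, diff=1 [OK], height=2
  node 35: h_left=2, h_right=2, diff=0 [OK], height=3
All nodes satisfy the balance condition.
Result: Balanced


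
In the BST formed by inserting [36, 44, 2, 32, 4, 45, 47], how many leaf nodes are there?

Tree built from: [36, 44, 2, 32, 4, 45, 47]
Tree (level-order array): [36, 2, 44, None, 32, None, 45, 4, None, None, 47]
Rule: A leaf has 0 children.
Per-node child counts:
  node 36: 2 child(ren)
  node 2: 1 child(ren)
  node 32: 1 child(ren)
  node 4: 0 child(ren)
  node 44: 1 child(ren)
  node 45: 1 child(ren)
  node 47: 0 child(ren)
Matching nodes: [4, 47]
Count of leaf nodes: 2


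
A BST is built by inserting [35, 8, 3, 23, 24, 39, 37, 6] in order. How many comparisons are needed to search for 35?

Search path for 35: 35
Found: True
Comparisons: 1


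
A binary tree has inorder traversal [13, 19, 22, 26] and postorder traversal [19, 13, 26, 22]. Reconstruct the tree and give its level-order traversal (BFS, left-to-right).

Inorder:   [13, 19, 22, 26]
Postorder: [19, 13, 26, 22]
Algorithm: postorder visits root last, so walk postorder right-to-left;
each value is the root of the current inorder slice — split it at that
value, recurse on the right subtree first, then the left.
Recursive splits:
  root=22; inorder splits into left=[13, 19], right=[26]
  root=26; inorder splits into left=[], right=[]
  root=13; inorder splits into left=[], right=[19]
  root=19; inorder splits into left=[], right=[]
Reconstructed level-order: [22, 13, 26, 19]


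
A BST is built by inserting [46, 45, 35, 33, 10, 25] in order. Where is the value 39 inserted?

Starting tree (level order): [46, 45, None, 35, None, 33, None, 10, None, None, 25]
Insertion path: 46 -> 45 -> 35
Result: insert 39 as right child of 35
Final tree (level order): [46, 45, None, 35, None, 33, 39, 10, None, None, None, None, 25]


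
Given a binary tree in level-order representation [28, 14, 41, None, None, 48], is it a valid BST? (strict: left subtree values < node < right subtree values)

Level-order array: [28, 14, 41, None, None, 48]
Validate using subtree bounds (lo, hi): at each node, require lo < value < hi,
then recurse left with hi=value and right with lo=value.
Preorder trace (stopping at first violation):
  at node 28 with bounds (-inf, +inf): OK
  at node 14 with bounds (-inf, 28): OK
  at node 41 with bounds (28, +inf): OK
  at node 48 with bounds (28, 41): VIOLATION
Node 48 violates its bound: not (28 < 48 < 41).
Result: Not a valid BST


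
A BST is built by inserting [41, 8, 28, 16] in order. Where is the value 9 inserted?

Starting tree (level order): [41, 8, None, None, 28, 16]
Insertion path: 41 -> 8 -> 28 -> 16
Result: insert 9 as left child of 16
Final tree (level order): [41, 8, None, None, 28, 16, None, 9]


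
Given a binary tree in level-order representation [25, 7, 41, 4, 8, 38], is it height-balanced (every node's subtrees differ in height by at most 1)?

Tree (level-order array): [25, 7, 41, 4, 8, 38]
Definition: a tree is height-balanced if, at every node, |h(left) - h(right)| <= 1 (empty subtree has height -1).
Bottom-up per-node check:
  node 4: h_left=-1, h_right=-1, diff=0 [OK], height=0
  node 8: h_left=-1, h_right=-1, diff=0 [OK], height=0
  node 7: h_left=0, h_right=0, diff=0 [OK], height=1
  node 38: h_left=-1, h_right=-1, diff=0 [OK], height=0
  node 41: h_left=0, h_right=-1, diff=1 [OK], height=1
  node 25: h_left=1, h_right=1, diff=0 [OK], height=2
All nodes satisfy the balance condition.
Result: Balanced


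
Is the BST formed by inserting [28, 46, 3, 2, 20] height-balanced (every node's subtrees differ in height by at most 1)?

Tree (level-order array): [28, 3, 46, 2, 20]
Definition: a tree is height-balanced if, at every node, |h(left) - h(right)| <= 1 (empty subtree has height -1).
Bottom-up per-node check:
  node 2: h_left=-1, h_right=-1, diff=0 [OK], height=0
  node 20: h_left=-1, h_right=-1, diff=0 [OK], height=0
  node 3: h_left=0, h_right=0, diff=0 [OK], height=1
  node 46: h_left=-1, h_right=-1, diff=0 [OK], height=0
  node 28: h_left=1, h_right=0, diff=1 [OK], height=2
All nodes satisfy the balance condition.
Result: Balanced


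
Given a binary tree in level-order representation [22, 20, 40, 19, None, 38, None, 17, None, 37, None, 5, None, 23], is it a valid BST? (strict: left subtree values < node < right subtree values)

Level-order array: [22, 20, 40, 19, None, 38, None, 17, None, 37, None, 5, None, 23]
Validate using subtree bounds (lo, hi): at each node, require lo < value < hi,
then recurse left with hi=value and right with lo=value.
Preorder trace (stopping at first violation):
  at node 22 with bounds (-inf, +inf): OK
  at node 20 with bounds (-inf, 22): OK
  at node 19 with bounds (-inf, 20): OK
  at node 17 with bounds (-inf, 19): OK
  at node 5 with bounds (-inf, 17): OK
  at node 40 with bounds (22, +inf): OK
  at node 38 with bounds (22, 40): OK
  at node 37 with bounds (22, 38): OK
  at node 23 with bounds (22, 37): OK
No violation found at any node.
Result: Valid BST


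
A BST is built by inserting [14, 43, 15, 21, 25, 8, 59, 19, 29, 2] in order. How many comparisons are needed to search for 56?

Search path for 56: 14 -> 43 -> 59
Found: False
Comparisons: 3


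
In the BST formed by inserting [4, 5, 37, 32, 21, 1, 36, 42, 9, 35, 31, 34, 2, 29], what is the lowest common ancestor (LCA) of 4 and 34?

Tree insertion order: [4, 5, 37, 32, 21, 1, 36, 42, 9, 35, 31, 34, 2, 29]
Tree (level-order array): [4, 1, 5, None, 2, None, 37, None, None, 32, 42, 21, 36, None, None, 9, 31, 35, None, None, None, 29, None, 34]
In a BST, the LCA of p=4, q=34 is the first node v on the
root-to-leaf path with p <= v <= q (go left if both < v, right if both > v).
Walk from root:
  at 4: 4 <= 4 <= 34, this is the LCA
LCA = 4


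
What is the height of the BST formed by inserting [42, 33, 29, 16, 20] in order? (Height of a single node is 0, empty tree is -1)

Insertion order: [42, 33, 29, 16, 20]
Tree (level-order array): [42, 33, None, 29, None, 16, None, None, 20]
Compute height bottom-up (empty subtree = -1):
  height(20) = 1 + max(-1, -1) = 0
  height(16) = 1 + max(-1, 0) = 1
  height(29) = 1 + max(1, -1) = 2
  height(33) = 1 + max(2, -1) = 3
  height(42) = 1 + max(3, -1) = 4
Height = 4


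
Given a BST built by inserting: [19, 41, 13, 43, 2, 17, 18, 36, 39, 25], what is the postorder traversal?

Tree insertion order: [19, 41, 13, 43, 2, 17, 18, 36, 39, 25]
Tree (level-order array): [19, 13, 41, 2, 17, 36, 43, None, None, None, 18, 25, 39]
Postorder traversal: [2, 18, 17, 13, 25, 39, 36, 43, 41, 19]


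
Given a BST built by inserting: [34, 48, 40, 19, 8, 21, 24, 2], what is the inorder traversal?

Tree insertion order: [34, 48, 40, 19, 8, 21, 24, 2]
Tree (level-order array): [34, 19, 48, 8, 21, 40, None, 2, None, None, 24]
Inorder traversal: [2, 8, 19, 21, 24, 34, 40, 48]


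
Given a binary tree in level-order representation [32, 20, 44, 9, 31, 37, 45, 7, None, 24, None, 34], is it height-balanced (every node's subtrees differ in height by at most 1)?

Tree (level-order array): [32, 20, 44, 9, 31, 37, 45, 7, None, 24, None, 34]
Definition: a tree is height-balanced if, at every node, |h(left) - h(right)| <= 1 (empty subtree has height -1).
Bottom-up per-node check:
  node 7: h_left=-1, h_right=-1, diff=0 [OK], height=0
  node 9: h_left=0, h_right=-1, diff=1 [OK], height=1
  node 24: h_left=-1, h_right=-1, diff=0 [OK], height=0
  node 31: h_left=0, h_right=-1, diff=1 [OK], height=1
  node 20: h_left=1, h_right=1, diff=0 [OK], height=2
  node 34: h_left=-1, h_right=-1, diff=0 [OK], height=0
  node 37: h_left=0, h_right=-1, diff=1 [OK], height=1
  node 45: h_left=-1, h_right=-1, diff=0 [OK], height=0
  node 44: h_left=1, h_right=0, diff=1 [OK], height=2
  node 32: h_left=2, h_right=2, diff=0 [OK], height=3
All nodes satisfy the balance condition.
Result: Balanced


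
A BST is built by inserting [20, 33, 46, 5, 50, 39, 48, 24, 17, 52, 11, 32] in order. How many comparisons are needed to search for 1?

Search path for 1: 20 -> 5
Found: False
Comparisons: 2


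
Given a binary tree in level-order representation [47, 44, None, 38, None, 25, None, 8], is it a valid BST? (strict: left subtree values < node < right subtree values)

Level-order array: [47, 44, None, 38, None, 25, None, 8]
Validate using subtree bounds (lo, hi): at each node, require lo < value < hi,
then recurse left with hi=value and right with lo=value.
Preorder trace (stopping at first violation):
  at node 47 with bounds (-inf, +inf): OK
  at node 44 with bounds (-inf, 47): OK
  at node 38 with bounds (-inf, 44): OK
  at node 25 with bounds (-inf, 38): OK
  at node 8 with bounds (-inf, 25): OK
No violation found at any node.
Result: Valid BST
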